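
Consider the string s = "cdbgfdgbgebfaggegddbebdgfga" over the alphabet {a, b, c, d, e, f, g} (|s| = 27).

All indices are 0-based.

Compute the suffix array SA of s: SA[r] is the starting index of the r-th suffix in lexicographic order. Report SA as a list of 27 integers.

sorted suffixes:
  #0 SA[0]=26  'a'
  #1 SA[1]=12  'aggegddbebdgfga'
  #2 SA[2]=21  'bdgfga'
  #3 SA[3]=19  'bebdgfga'
  #4 SA[4]=10  'bfaggegddbebdgfga'
  #5 SA[5]=7  'bgebfaggegddbebdgfga'
  #6 SA[6]=2  'bgfdgbgebfaggegddbebdgfga'
  #7 SA[7]=0  'cdbgfdgbgebfaggegddbebdgfga'
  #8 SA[8]=18  'dbebdgfga'
  #9 SA[9]=1  'dbgfdgbgebfaggegddbebdgfga'
  #10 SA[10]=17  'ddbebdgfga'
  #11 SA[11]=5  'dgbgebfaggegddbebdgfga'
  #12 SA[12]=22  'dgfga'
  #13 SA[13]=20  'ebdgfga'
  #14 SA[14]=9  'ebfaggegddbebdgfga'
  #15 SA[15]=15  'egddbebdgfga'
  #16 SA[16]=11  'faggegddbebdgfga'
  #17 SA[17]=4  'fdgbgebfaggegddbebdgfga'
  #18 SA[18]=24  'fga'
  #19 SA[19]=25  'ga'
  #20 SA[20]=6  'gbgebfaggegddbebdgfga'
  #21 SA[21]=16  'gddbebdgfga'
  #22 SA[22]=8  'gebfaggegddbebdgfga'
  #23 SA[23]=14  'gegddbebdgfga'
  #24 SA[24]=3  'gfdgbgebfaggegddbebdgfga'
  #25 SA[25]=23  'gfga'
  #26 SA[26]=13  'ggegddbebdgfga'

[26, 12, 21, 19, 10, 7, 2, 0, 18, 1, 17, 5, 22, 20, 9, 15, 11, 4, 24, 25, 6, 16, 8, 14, 3, 23, 13]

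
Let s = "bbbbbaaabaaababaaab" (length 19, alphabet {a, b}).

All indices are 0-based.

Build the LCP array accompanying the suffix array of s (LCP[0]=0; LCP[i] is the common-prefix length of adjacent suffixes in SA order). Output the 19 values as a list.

rank→(start, suffix):
  0 → (15, 'aaab')
  1 → (5, 'aaabaaababaaab')
  2 → (9, 'aaababaaab')
  3 → (16, 'aab')
  4 → (6, 'aabaaababaaab')
  5 → (10, 'aababaaab')
  6 → (17, 'ab')
  7 → (13, 'abaaab')
  8 → (7, 'abaaababaaab')
  9 → (11, 'ababaaab')
  10 → (18, 'b')
  11 → (14, 'baaab')
  12 → (4, 'baaabaaababaaab')
  13 → (8, 'baaababaaab')
  14 → (12, 'babaaab')
  15 → (3, 'bbaaabaaababaaab')
  16 → (2, 'bbbaaabaaababaaab')
  17 → (1, 'bbbbaaabaaababaaab')
  18 → (0, 'bbbbbaaabaaababaaab')

SA = [15, 5, 9, 16, 6, 10, 17, 13, 7, 11, 18, 14, 4, 8, 12, 3, 2, 1, 0]
i: (SA[i-1],SA[i]) lcp shared
  1: (15,5) 4 'aaab'
  2: (5,9) 5 'aaaba'
  3: (9,16) 2 'aa'
  4: (16,6) 3 'aab'
  5: (6,10) 4 'aaba'
  6: (10,17) 1 'a'
  7: (17,13) 2 'ab'
  8: (13,7) 6 'abaaab'
  9: (7,11) 3 'aba'
  10: (11,18) 0 ''
  11: (18,14) 1 'b'
  12: (14,4) 5 'baaab'
  13: (4,8) 6 'baaaba'
  14: (8,12) 2 'ba'
  15: (12,3) 1 'b'
  16: (3,2) 2 'bb'
  17: (2,1) 3 'bbb'
  18: (1,0) 4 'bbbb'

[0, 4, 5, 2, 3, 4, 1, 2, 6, 3, 0, 1, 5, 6, 2, 1, 2, 3, 4]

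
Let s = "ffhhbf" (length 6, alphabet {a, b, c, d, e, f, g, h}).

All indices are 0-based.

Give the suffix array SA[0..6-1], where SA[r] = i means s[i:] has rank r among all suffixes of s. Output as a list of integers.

rank | idx | suffix
   0 |   4 | bf
   1 |   5 | f
   2 |   0 | ffhhbf
   3 |   1 | fhhbf
   4 |   3 | hbf
   5 |   2 | hhbf

[4, 5, 0, 1, 3, 2]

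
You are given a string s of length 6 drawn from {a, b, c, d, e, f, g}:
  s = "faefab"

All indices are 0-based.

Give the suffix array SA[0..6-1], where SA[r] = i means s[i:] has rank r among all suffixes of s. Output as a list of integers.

[4, 1, 5, 2, 3, 0]

rank | idx | suffix
   0 |   4 | ab
   1 |   1 | aefab
   2 |   5 | b
   3 |   2 | efab
   4 |   3 | fab
   5 |   0 | faefab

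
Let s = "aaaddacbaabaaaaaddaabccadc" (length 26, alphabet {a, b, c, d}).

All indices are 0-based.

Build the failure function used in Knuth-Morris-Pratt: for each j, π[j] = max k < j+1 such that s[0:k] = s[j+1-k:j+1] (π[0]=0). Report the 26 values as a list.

[0, 1, 2, 0, 0, 1, 0, 0, 1, 2, 0, 1, 2, 3, 3, 3, 4, 5, 6, 2, 0, 0, 0, 1, 0, 0]

π[0] = 0
j=1 s[j]='a': π[1]=1 (border 'a')
j=2 s[j]='a': π[2]=2 (border 'aa')
j=3 s[j]='d': k: 2→1→0; π[3]=0 (border '')
j=4 s[j]='d': π[4]=0 (border '')
j=5 s[j]='a': π[5]=1 (border 'a')
j=6 s[j]='c': k: 1→0; π[6]=0 (border '')
j=7 s[j]='b': π[7]=0 (border '')
j=8 s[j]='a': π[8]=1 (border 'a')
j=9 s[j]='a': π[9]=2 (border 'aa')
j=10 s[j]='b': k: 2→1→0; π[10]=0 (border '')
j=11 s[j]='a': π[11]=1 (border 'a')
j=12 s[j]='a': π[12]=2 (border 'aa')
j=13 s[j]='a': π[13]=3 (border 'aaa')
j=14 s[j]='a': k: 3→2; π[14]=3 (border 'aaa')
j=15 s[j]='a': k: 3→2; π[15]=3 (border 'aaa')
j=16 s[j]='d': π[16]=4 (border 'aaad')
j=17 s[j]='d': π[17]=5 (border 'aaadd')
j=18 s[j]='a': π[18]=6 (border 'aaadda')
j=19 s[j]='a': k: 6→1; π[19]=2 (border 'aa')
j=20 s[j]='b': k: 2→1→0; π[20]=0 (border '')
j=21 s[j]='c': π[21]=0 (border '')
j=22 s[j]='c': π[22]=0 (border '')
j=23 s[j]='a': π[23]=1 (border 'a')
j=24 s[j]='d': k: 1→0; π[24]=0 (border '')
j=25 s[j]='c': π[25]=0 (border '')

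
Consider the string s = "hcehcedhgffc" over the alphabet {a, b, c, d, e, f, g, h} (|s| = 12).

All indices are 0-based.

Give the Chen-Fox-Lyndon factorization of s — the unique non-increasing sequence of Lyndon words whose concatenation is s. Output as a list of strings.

emit factor 1: 'h' (i=0, period=1)
emit factor 2: 'ceh' (i=1, period=3)
emit factor 3: 'cedhgff' (i=4, period=7)
emit factor 4: 'c' (i=11, period=1)

["h", "ceh", "cedhgff", "c"]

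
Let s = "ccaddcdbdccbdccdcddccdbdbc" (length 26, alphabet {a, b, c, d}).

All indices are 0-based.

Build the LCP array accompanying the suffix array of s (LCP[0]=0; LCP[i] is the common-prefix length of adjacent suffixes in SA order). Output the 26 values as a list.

sorted suffixes:
  #0 SA[0]=2  'addcdbdccbdccdcddccdbdbc'
  #1 SA[1]=24  'bc'
  #2 SA[2]=22  'bdbc'
  #3 SA[3]=7  'bdccbdccdcddccdbdbc'
  #4 SA[4]=11  'bdccdcddccdbdbc'
  #5 SA[5]=25  'c'
  #6 SA[6]=1  'caddcdbdccbdccdcddccdbdbc'
  #7 SA[7]=10  'cbdccdcddccdbdbc'
  #8 SA[8]=0  'ccaddcdbdccbdccdcddccdbdbc'
  #9 SA[9]=9  'ccbdccdcddccdbdbc'
  #10 SA[10]=19  'ccdbdbc'
  #11 SA[11]=13  'ccdcddccdbdbc'
  #12 SA[12]=20  'cdbdbc'
  #13 SA[13]=5  'cdbdccbdccdcddccdbdbc'
  #14 SA[14]=14  'cdcddccdbdbc'
  #15 SA[15]=16  'cddccdbdbc'
  #16 SA[16]=23  'dbc'
  #17 SA[17]=21  'dbdbc'
  #18 SA[18]=6  'dbdccbdccdcddccdbdbc'
  #19 SA[19]=8  'dccbdccdcddccdbdbc'
  #20 SA[20]=18  'dccdbdbc'
  #21 SA[21]=12  'dccdcddccdbdbc'
  #22 SA[22]=4  'dcdbdccbdccdcddccdbdbc'
  #23 SA[23]=15  'dcddccdbdbc'
  #24 SA[24]=17  'ddccdbdbc'
  #25 SA[25]=3  'ddcdbdccbdccdcddccdbdbc'

SA = [2, 24, 22, 7, 11, 25, 1, 10, 0, 9, 19, 13, 20, 5, 14, 16, 23, 21, 6, 8, 18, 12, 4, 15, 17, 3]
rank  pair      lcp
   1  s[2:],s[24:]  0  ''
   2  s[24:],s[22:]  1  'b'
   3  s[22:],s[7:]  2  'bd'
   4  s[7:],s[11:]  4  'bdcc'
   5  s[11:],s[25:]  0  ''
   6  s[25:],s[1:]  1  'c'
   7  s[1:],s[10:]  1  'c'
   8  s[10:],s[0:]  1  'c'
   9  s[0:],s[9:]  2  'cc'
  10  s[9:],s[19:]  2  'cc'
  11  s[19:],s[13:]  3  'ccd'
  12  s[13:],s[20:]  1  'c'
  13  s[20:],s[5:]  4  'cdbd'
  14  s[5:],s[14:]  2  'cd'
  15  s[14:],s[16:]  2  'cd'
  16  s[16:],s[23:]  0  ''
  17  s[23:],s[21:]  2  'db'
  18  s[21:],s[6:]  3  'dbd'
  19  s[6:],s[8:]  1  'd'
  20  s[8:],s[18:]  3  'dcc'
  21  s[18:],s[12:]  4  'dccd'
  22  s[12:],s[4:]  2  'dc'
  23  s[4:],s[15:]  3  'dcd'
  24  s[15:],s[17:]  1  'd'
  25  s[17:],s[3:]  3  'ddc'

[0, 0, 1, 2, 4, 0, 1, 1, 1, 2, 2, 3, 1, 4, 2, 2, 0, 2, 3, 1, 3, 4, 2, 3, 1, 3]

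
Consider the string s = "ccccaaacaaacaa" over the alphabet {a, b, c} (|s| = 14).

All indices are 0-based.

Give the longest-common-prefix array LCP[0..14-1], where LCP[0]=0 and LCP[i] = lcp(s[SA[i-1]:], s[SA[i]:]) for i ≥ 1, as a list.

rank→(start, suffix):
  0 → (13, 'a')
  1 → (12, 'aa')
  2 → (8, 'aaacaa')
  3 → (4, 'aaacaaacaa')
  4 → (9, 'aacaa')
  5 → (5, 'aacaaacaa')
  6 → (10, 'acaa')
  7 → (6, 'acaaacaa')
  8 → (11, 'caa')
  9 → (7, 'caaacaa')
  10 → (3, 'caaacaaacaa')
  11 → (2, 'ccaaacaaacaa')
  12 → (1, 'cccaaacaaacaa')
  13 → (0, 'ccccaaacaaacaa')

SA = [13, 12, 8, 4, 9, 5, 10, 6, 11, 7, 3, 2, 1, 0]
[i] adj suffixes → lcp
  [1] 13/12 → 1 ('a')
  [2] 12/8 → 2 ('aa')
  [3] 8/4 → 6 ('aaacaa')
  [4] 4/9 → 2 ('aa')
  [5] 9/5 → 5 ('aacaa')
  [6] 5/10 → 1 ('a')
  [7] 10/6 → 4 ('acaa')
  [8] 6/11 → 0 ('')
  [9] 11/7 → 3 ('caa')
  [10] 7/3 → 7 ('caaacaa')
  [11] 3/2 → 1 ('c')
  [12] 2/1 → 2 ('cc')
  [13] 1/0 → 3 ('ccc')

[0, 1, 2, 6, 2, 5, 1, 4, 0, 3, 7, 1, 2, 3]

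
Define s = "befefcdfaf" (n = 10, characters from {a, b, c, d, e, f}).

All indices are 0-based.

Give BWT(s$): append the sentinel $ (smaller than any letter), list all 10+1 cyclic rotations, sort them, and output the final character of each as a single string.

rank  rotation     last
    0  $befefcdfaf  f
    1  af$befefcdf  f
    2  befefcdfaf$  $
    3  cdfaf$befef  f
    4  dfaf$befefc  c
    5  efcdfaf$bef  f
    6  efefcdfaf$b  b
    7  f$befefcdfa  a
    8  faf$befefcd  d
    9  fcdfaf$befe  e
   10  fefcdfaf$be  e

ff$fcfbadee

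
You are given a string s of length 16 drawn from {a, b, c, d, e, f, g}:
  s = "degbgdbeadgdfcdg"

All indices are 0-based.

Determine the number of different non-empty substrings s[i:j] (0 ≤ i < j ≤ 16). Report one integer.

125

rank | idx | suffix
   0 |   8 | adgdfcdg
   1 |   6 | beadgdfcdg
   2 |   3 | bgdbeadgdfcdg
   3 |  13 | cdg
   4 |   5 | dbeadgdfcdg
   5 |   0 | degbgdbeadgdfcdg
   6 |  11 | dfcdg
   7 |  14 | dg
   8 |   9 | dgdfcdg
   9 |   7 | eadgdfcdg
  10 |   1 | egbgdbeadgdfcdg
  11 |  12 | fcdg
  12 |  15 | g
  13 |   2 | gbgdbeadgdfcdg
  14 |   4 | gdbeadgdfcdg
  15 |  10 | gdfcdg

SA = [8, 6, 3, 13, 5, 0, 11, 14, 9, 7, 1, 12, 15, 2, 4, 10]
[i] adj suffixes → lcp
  [1] 8/6 → 0 ('')
  [2] 6/3 → 1 ('b')
  [3] 3/13 → 0 ('')
  [4] 13/5 → 0 ('')
  [5] 5/0 → 1 ('d')
  [6] 0/11 → 1 ('d')
  [7] 11/14 → 1 ('d')
  [8] 14/9 → 2 ('dg')
  [9] 9/7 → 0 ('')
  [10] 7/1 → 1 ('e')
  [11] 1/12 → 0 ('')
  [12] 12/15 → 0 ('')
  [13] 15/2 → 1 ('g')
  [14] 2/4 → 1 ('g')
  [15] 4/10 → 2 ('gd')

n(n+1)/2 = 16·17/2 = 136
Σ LCP = 0 + 0 + 1 + 0 + 0 + 1 + 1 + 1 + 2 + 0 + 1 + 0 + 0 + 1 + 1 + 2 = 11
distinct = 136 − 11 = 125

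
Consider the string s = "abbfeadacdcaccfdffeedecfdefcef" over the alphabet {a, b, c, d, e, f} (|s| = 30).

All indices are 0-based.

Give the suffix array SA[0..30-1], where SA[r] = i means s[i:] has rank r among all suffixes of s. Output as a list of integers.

[0, 11, 7, 5, 1, 2, 10, 12, 8, 27, 22, 13, 6, 9, 20, 24, 15, 4, 21, 19, 18, 28, 25, 29, 26, 23, 14, 3, 17, 16]

rank | idx | suffix
   0 |   0 | abbfeadacdcaccfdffeedecfdefcef
   1 |  11 | accfdffeedecfdefcef
   2 |   7 | acdcaccfdffeedecfdefcef
   3 |   5 | adacdcaccfdffeedecfdefcef
   4 |   1 | bbfeadacdcaccfdffeedecfdefcef
   5 |   2 | bfeadacdcaccfdffeedecfdefcef
   6 |  10 | caccfdffeedecfdefcef
   7 |  12 | ccfdffeedecfdefcef
   8 |   8 | cdcaccfdffeedecfdefcef
   9 |  27 | cef
  10 |  22 | cfdefcef
  11 |  13 | cfdffeedecfdefcef
  12 |   6 | dacdcaccfdffeedecfdefcef
  13 |   9 | dcaccfdffeedecfdefcef
  14 |  20 | decfdefcef
  15 |  24 | defcef
  16 |  15 | dffeedecfdefcef
  17 |   4 | eadacdcaccfdffeedecfdefcef
  18 |  21 | ecfdefcef
  19 |  19 | edecfdefcef
  20 |  18 | eedecfdefcef
  21 |  28 | ef
  22 |  25 | efcef
  23 |  29 | f
  24 |  26 | fcef
  25 |  23 | fdefcef
  26 |  14 | fdffeedecfdefcef
  27 |   3 | feadacdcaccfdffeedecfdefcef
  28 |  17 | feedecfdefcef
  29 |  16 | ffeedecfdefcef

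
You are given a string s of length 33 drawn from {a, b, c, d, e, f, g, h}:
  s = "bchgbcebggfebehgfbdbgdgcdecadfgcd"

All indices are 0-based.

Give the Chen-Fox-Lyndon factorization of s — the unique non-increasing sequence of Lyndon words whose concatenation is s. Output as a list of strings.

["bchg", "bcebggfebehgfbdbgdgcdec", "adfgcd"]

emit factor 1: 'bchg' (i=0, period=4)
emit factor 2: 'bcebggfebehgfbdbgdgcdec' (i=4, period=23)
emit factor 3: 'adfgcd' (i=27, period=6)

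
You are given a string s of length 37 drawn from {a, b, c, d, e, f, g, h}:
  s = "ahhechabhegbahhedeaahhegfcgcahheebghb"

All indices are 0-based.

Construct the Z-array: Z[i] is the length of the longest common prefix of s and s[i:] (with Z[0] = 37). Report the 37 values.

Z[0]=37
i=1: outside box; Z[1]=0
i=2: outside box; Z[2]=0
i=3: outside box; Z[3]=0
i=4: outside box; Z[4]=0
i=5: outside box; Z[5]=0
i=6: outside box; Z[6]=1 extend→box=[6,7)
i=7: outside box; Z[7]=0
i=8: outside box; Z[8]=0
i=9: outside box; Z[9]=0
i=10: outside box; Z[10]=0
i=11: outside box; Z[11]=0
i=12: outside box; Z[12]=4 extend→box=[12,16)
i=13: min(r-i=3, Z[1]=0)=0; Z[13]=0
i=14: min(r-i=2, Z[2]=0)=0; Z[14]=0
i=15: min(r-i=1, Z[3]=0)=0; Z[15]=0
i=16: outside box; Z[16]=0
i=17: outside box; Z[17]=0
i=18: outside box; Z[18]=1 extend→box=[18,19)
i=19: outside box; Z[19]=4 extend→box=[19,23)
i=20: min(r-i=3, Z[1]=0)=0; Z[20]=0
i=21: min(r-i=2, Z[2]=0)=0; Z[21]=0
i=22: min(r-i=1, Z[3]=0)=0; Z[22]=0
i=23: outside box; Z[23]=0
i=24: outside box; Z[24]=0
i=25: outside box; Z[25]=0
i=26: outside box; Z[26]=0
i=27: outside box; Z[27]=0
i=28: outside box; Z[28]=4 extend→box=[28,32)
i=29: min(r-i=3, Z[1]=0)=0; Z[29]=0
i=30: min(r-i=2, Z[2]=0)=0; Z[30]=0
i=31: min(r-i=1, Z[3]=0)=0; Z[31]=0
i=32: outside box; Z[32]=0
i=33: outside box; Z[33]=0
i=34: outside box; Z[34]=0
i=35: outside box; Z[35]=0
i=36: outside box; Z[36]=0

[37, 0, 0, 0, 0, 0, 1, 0, 0, 0, 0, 0, 4, 0, 0, 0, 0, 0, 1, 4, 0, 0, 0, 0, 0, 0, 0, 0, 4, 0, 0, 0, 0, 0, 0, 0, 0]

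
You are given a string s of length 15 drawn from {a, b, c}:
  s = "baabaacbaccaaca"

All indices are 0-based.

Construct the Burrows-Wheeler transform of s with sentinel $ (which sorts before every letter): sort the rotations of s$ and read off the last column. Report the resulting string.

acbcbaaab$acacaa

rank  rotation          last
    0  $baabaacbaccaaca  a
    1  a$baabaacbaccaac  c
    2  aabaacbaccaaca$b  b
    3  aaca$baabaacbacc  c
    4  aacbaccaaca$baab  b
    5  abaacbaccaaca$ba  a
    6  aca$baabaacbacca  a
    7  acbaccaaca$baaba  a
    8  accaaca$baabaacb  b
    9  baabaacbaccaaca$  $
   10  baacbaccaaca$baa  a
   11  baccaaca$baabaac  c
   12  ca$baabaacbaccaa  a
   13  caaca$baabaacbac  c
   14  cbaccaaca$baabaa  a
   15  ccaaca$baabaacba  a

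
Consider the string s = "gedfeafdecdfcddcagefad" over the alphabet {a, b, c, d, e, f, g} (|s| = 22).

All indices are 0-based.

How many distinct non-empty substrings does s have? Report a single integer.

rank→(start, suffix):
  0 → (20, 'ad')
  1 → (5, 'afdecdfcddcagefad')
  2 → (16, 'agefad')
  3 → (15, 'cagefad')
  4 → (12, 'cddcagefad')
  5 → (9, 'cdfcddcagefad')
  6 → (21, 'd')
  7 → (14, 'dcagefad')
  8 → (13, 'ddcagefad')
  9 → (7, 'decdfcddcagefad')
  10 → (10, 'dfcddcagefad')
  11 → (2, 'dfeafdecdfcddcagefad')
  12 → (4, 'eafdecdfcddcagefad')
  13 → (8, 'ecdfcddcagefad')
  14 → (1, 'edfeafdecdfcddcagefad')
  15 → (18, 'efad')
  16 → (19, 'fad')
  17 → (11, 'fcddcagefad')
  18 → (6, 'fdecdfcddcagefad')
  19 → (3, 'feafdecdfcddcagefad')
  20 → (0, 'gedfeafdecdfcddcagefad')
  21 → (17, 'gefad')

SA = [20, 5, 16, 15, 12, 9, 21, 14, 13, 7, 10, 2, 4, 8, 1, 18, 19, 11, 6, 3, 0, 17]
i: (SA[i-1],SA[i]) lcp shared
  1: (20,5) 1 'a'
  2: (5,16) 1 'a'
  3: (16,15) 0 ''
  4: (15,12) 1 'c'
  5: (12,9) 2 'cd'
  6: (9,21) 0 ''
  7: (21,14) 1 'd'
  8: (14,13) 1 'd'
  9: (13,7) 1 'd'
  10: (7,10) 1 'd'
  11: (10,2) 2 'df'
  12: (2,4) 0 ''
  13: (4,8) 1 'e'
  14: (8,1) 1 'e'
  15: (1,18) 1 'e'
  16: (18,19) 0 ''
  17: (19,11) 1 'f'
  18: (11,6) 1 'f'
  19: (6,3) 1 'f'
  20: (3,0) 0 ''
  21: (0,17) 2 'ge'

n(n+1)/2 = 22·23/2 = 253
Σ LCP = 0 + 1 + 1 + 0 + 1 + 2 + 0 + 1 + 1 + 1 + 1 + 2 + 0 + 1 + 1 + 1 + 0 + 1 + 1 + 1 + 0 + 2 = 19
distinct = 253 − 19 = 234

234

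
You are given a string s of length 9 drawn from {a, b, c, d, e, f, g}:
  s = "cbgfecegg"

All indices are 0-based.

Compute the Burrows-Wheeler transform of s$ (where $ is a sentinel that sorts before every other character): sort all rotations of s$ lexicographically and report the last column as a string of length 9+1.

gc$efcggbe

rank  rotation    last
    0  $cbgfecegg  g
    1  bgfecegg$c  c
    2  cbgfecegg$  $
    3  cegg$cbgfe  e
    4  ecegg$cbgf  f
    5  egg$cbgfec  c
    6  fecegg$cbg  g
    7  g$cbgfeceg  g
    8  gfecegg$cb  b
    9  gg$cbgfece  e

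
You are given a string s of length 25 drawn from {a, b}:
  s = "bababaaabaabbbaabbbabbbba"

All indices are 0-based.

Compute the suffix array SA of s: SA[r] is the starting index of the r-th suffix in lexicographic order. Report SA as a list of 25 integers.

[24, 5, 6, 9, 14, 3, 7, 1, 10, 15, 19, 23, 4, 8, 13, 2, 0, 18, 22, 12, 17, 21, 11, 16, 20]

rank | idx | suffix
   0 |  24 | a
   1 |   5 | aaabaabbbaabbbabbbba
   2 |   6 | aabaabbbaabbbabbbba
   3 |   9 | aabbbaabbbabbbba
   4 |  14 | aabbbabbbba
   5 |   3 | abaaabaabbbaabbbabbbba
   6 |   7 | abaabbbaabbbabbbba
   7 |   1 | ababaaabaabbbaabbbabbbba
   8 |  10 | abbbaabbbabbbba
   9 |  15 | abbbabbbba
  10 |  19 | abbbba
  11 |  23 | ba
  12 |   4 | baaabaabbbaabbbabbbba
  13 |   8 | baabbbaabbbabbbba
  14 |  13 | baabbbabbbba
  15 |   2 | babaaabaabbbaabbbabbbba
  16 |   0 | bababaaabaabbbaabbbabbbba
  17 |  18 | babbbba
  18 |  22 | bba
  19 |  12 | bbaabbbabbbba
  20 |  17 | bbabbbba
  21 |  21 | bbba
  22 |  11 | bbbaabbbabbbba
  23 |  16 | bbbabbbba
  24 |  20 | bbbba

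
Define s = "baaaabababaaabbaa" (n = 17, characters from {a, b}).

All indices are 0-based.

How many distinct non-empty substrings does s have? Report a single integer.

113

rank→(start, suffix):
  0 → (16, 'a')
  1 → (15, 'aa')
  2 → (1, 'aaaabababaaabbaa')
  3 → (2, 'aaabababaaabbaa')
  4 → (10, 'aaabbaa')
  5 → (3, 'aabababaaabbaa')
  6 → (11, 'aabbaa')
  7 → (8, 'abaaabbaa')
  8 → (6, 'ababaaabbaa')
  9 → (4, 'abababaaabbaa')
  10 → (12, 'abbaa')
  11 → (14, 'baa')
  12 → (0, 'baaaabababaaabbaa')
  13 → (9, 'baaabbaa')
  14 → (7, 'babaaabbaa')
  15 → (5, 'bababaaabbaa')
  16 → (13, 'bbaa')

SA = [16, 15, 1, 2, 10, 3, 11, 8, 6, 4, 12, 14, 0, 9, 7, 5, 13]
[i] adj suffixes → lcp
  [1] 16/15 → 1 ('a')
  [2] 15/1 → 2 ('aa')
  [3] 1/2 → 3 ('aaa')
  [4] 2/10 → 4 ('aaab')
  [5] 10/3 → 2 ('aa')
  [6] 3/11 → 3 ('aab')
  [7] 11/8 → 1 ('a')
  [8] 8/6 → 3 ('aba')
  [9] 6/4 → 5 ('ababa')
  [10] 4/12 → 2 ('ab')
  [11] 12/14 → 0 ('')
  [12] 14/0 → 3 ('baa')
  [13] 0/9 → 4 ('baaa')
  [14] 9/7 → 2 ('ba')
  [15] 7/5 → 4 ('baba')
  [16] 5/13 → 1 ('b')

n(n+1)/2 = 17·18/2 = 153
Σ LCP = 0 + 1 + 2 + 3 + 4 + 2 + 3 + 1 + 3 + 5 + 2 + 0 + 3 + 4 + 2 + 4 + 1 = 40
distinct = 153 − 40 = 113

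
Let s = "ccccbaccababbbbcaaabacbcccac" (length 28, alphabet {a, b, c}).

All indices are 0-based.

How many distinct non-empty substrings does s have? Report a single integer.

357

rank→(start, suffix):
  0 → (16, 'aaabacbcccac')
  1 → (17, 'aabacbcccac')
  2 → (8, 'ababbbbcaaabacbcccac')
  3 → (18, 'abacbcccac')
  4 → (10, 'abbbbcaaabacbcccac')
  5 → (26, 'ac')
  6 → (20, 'acbcccac')
  7 → (5, 'accababbbbcaaabacbcccac')
  8 → (9, 'babbbbcaaabacbcccac')
  9 → (19, 'bacbcccac')
  10 → (4, 'baccababbbbcaaabacbcccac')
  11 → (11, 'bbbbcaaabacbcccac')
  12 → (12, 'bbbcaaabacbcccac')
  13 → (13, 'bbcaaabacbcccac')
  14 → (14, 'bcaaabacbcccac')
  15 → (22, 'bcccac')
  16 → (27, 'c')
  17 → (15, 'caaabacbcccac')
  18 → (7, 'cababbbbcaaabacbcccac')
  19 → (25, 'cac')
  20 → (3, 'cbaccababbbbcaaabacbcccac')
  21 → (21, 'cbcccac')
  22 → (6, 'ccababbbbcaaabacbcccac')
  23 → (24, 'ccac')
  24 → (2, 'ccbaccababbbbcaaabacbcccac')
  25 → (23, 'cccac')
  26 → (1, 'cccbaccababbbbcaaabacbcccac')
  27 → (0, 'ccccbaccababbbbcaaabacbcccac')

SA = [16, 17, 8, 18, 10, 26, 20, 5, 9, 19, 4, 11, 12, 13, 14, 22, 27, 15, 7, 25, 3, 21, 6, 24, 2, 23, 1, 0]
[i] adj suffixes → lcp
  [1] 16/17 → 2 ('aa')
  [2] 17/8 → 1 ('a')
  [3] 8/18 → 3 ('aba')
  [4] 18/10 → 2 ('ab')
  [5] 10/26 → 1 ('a')
  [6] 26/20 → 2 ('ac')
  [7] 20/5 → 2 ('ac')
  [8] 5/9 → 0 ('')
  [9] 9/19 → 2 ('ba')
  [10] 19/4 → 3 ('bac')
  [11] 4/11 → 1 ('b')
  [12] 11/12 → 3 ('bbb')
  [13] 12/13 → 2 ('bb')
  [14] 13/14 → 1 ('b')
  [15] 14/22 → 2 ('bc')
  [16] 22/27 → 0 ('')
  [17] 27/15 → 1 ('c')
  [18] 15/7 → 2 ('ca')
  [19] 7/25 → 2 ('ca')
  [20] 25/3 → 1 ('c')
  [21] 3/21 → 2 ('cb')
  [22] 21/6 → 1 ('c')
  [23] 6/24 → 3 ('cca')
  [24] 24/2 → 2 ('cc')
  [25] 2/23 → 2 ('cc')
  [26] 23/1 → 3 ('ccc')
  [27] 1/0 → 3 ('ccc')

n(n+1)/2 = 28·29/2 = 406
Σ LCP = 0 + 2 + 1 + 3 + 2 + 1 + 2 + 2 + 0 + 2 + 3 + 1 + 3 + 2 + 1 + 2 + 0 + 1 + 2 + 2 + 1 + 2 + 1 + 3 + 2 + 2 + 3 + 3 = 49
distinct = 406 − 49 = 357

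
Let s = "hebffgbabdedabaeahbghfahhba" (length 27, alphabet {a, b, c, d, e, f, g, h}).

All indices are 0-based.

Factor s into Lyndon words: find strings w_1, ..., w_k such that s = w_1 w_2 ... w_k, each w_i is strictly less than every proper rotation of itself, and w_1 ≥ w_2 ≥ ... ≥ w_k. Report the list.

emit factor 1: 'h' (i=0, period=1)
emit factor 2: 'e' (i=1, period=1)
emit factor 3: 'bffg' (i=2, period=4)
emit factor 4: 'b' (i=6, period=1)
emit factor 5: 'abded' (i=7, period=5)
emit factor 6: 'abaeahbghfahhb' (i=12, period=14)
emit factor 7: 'a' (i=26, period=1)

["h", "e", "bffg", "b", "abded", "abaeahbghfahhb", "a"]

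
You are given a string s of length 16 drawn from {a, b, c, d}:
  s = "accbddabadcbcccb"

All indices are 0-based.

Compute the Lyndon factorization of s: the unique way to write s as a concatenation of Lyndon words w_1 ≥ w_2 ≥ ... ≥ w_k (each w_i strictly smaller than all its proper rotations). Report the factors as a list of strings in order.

["accbdd", "abadcbcccb"]

emit factor 1: 'accbdd' (i=0, period=6)
emit factor 2: 'abadcbcccb' (i=6, period=10)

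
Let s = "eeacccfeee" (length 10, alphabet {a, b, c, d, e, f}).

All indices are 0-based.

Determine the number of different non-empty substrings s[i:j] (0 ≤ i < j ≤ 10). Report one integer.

46

rank | idx | suffix
   0 |   2 | acccfeee
   1 |   3 | cccfeee
   2 |   4 | ccfeee
   3 |   5 | cfeee
   4 |   9 | e
   5 |   1 | eacccfeee
   6 |   8 | ee
   7 |   0 | eeacccfeee
   8 |   7 | eee
   9 |   6 | feee

SA = [2, 3, 4, 5, 9, 1, 8, 0, 7, 6]
[i] adj suffixes → lcp
  [1] 2/3 → 0 ('')
  [2] 3/4 → 2 ('cc')
  [3] 4/5 → 1 ('c')
  [4] 5/9 → 0 ('')
  [5] 9/1 → 1 ('e')
  [6] 1/8 → 1 ('e')
  [7] 8/0 → 2 ('ee')
  [8] 0/7 → 2 ('ee')
  [9] 7/6 → 0 ('')

n(n+1)/2 = 10·11/2 = 55
Σ LCP = 0 + 0 + 2 + 1 + 0 + 1 + 1 + 2 + 2 + 0 = 9
distinct = 55 − 9 = 46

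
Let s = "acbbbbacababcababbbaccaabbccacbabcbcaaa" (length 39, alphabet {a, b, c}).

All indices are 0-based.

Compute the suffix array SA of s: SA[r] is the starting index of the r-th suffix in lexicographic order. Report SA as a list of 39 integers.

[38, 37, 36, 22, 13, 8, 15, 23, 10, 31, 6, 28, 0, 19, 14, 9, 30, 5, 18, 4, 17, 3, 16, 2, 24, 34, 11, 32, 25, 35, 21, 12, 7, 27, 29, 1, 33, 20, 26]

rank | idx | suffix
   0 |  38 | a
   1 |  37 | aa
   2 |  36 | aaa
   3 |  22 | aabbccacbabcbcaaa
   4 |  13 | ababbbaccaabbccacbabcbcaaa
   5 |   8 | ababcababbbaccaabbccacbabcbcaaa
   6 |  15 | abbbaccaabbccacbabcbcaaa
   7 |  23 | abbccacbabcbcaaa
   8 |  10 | abcababbbaccaabbccacbabcbcaaa
   9 |  31 | abcbcaaa
  10 |   6 | acababcababbbaccaabbccacbabcbcaaa
  11 |  28 | acbabcbcaaa
  12 |   0 | acbbbbacababcababbbaccaabbccacbabcbcaaa
  13 |  19 | accaabbccacbabcbcaaa
  14 |  14 | babbbaccaabbccacbabcbcaaa
  15 |   9 | babcababbbaccaabbccacbabcbcaaa
  16 |  30 | babcbcaaa
  17 |   5 | bacababcababbbaccaabbccacbabcbcaaa
  18 |  18 | baccaabbccacbabcbcaaa
  19 |   4 | bbacababcababbbaccaabbccacbabcbcaaa
  20 |  17 | bbaccaabbccacbabcbcaaa
  21 |   3 | bbbacababcababbbaccaabbccacbabcbcaaa
  22 |  16 | bbbaccaabbccacbabcbcaaa
  23 |   2 | bbbbacababcababbbaccaabbccacbabcbcaaa
  24 |  24 | bbccacbabcbcaaa
  25 |  34 | bcaaa
  26 |  11 | bcababbbaccaabbccacbabcbcaaa
  27 |  32 | bcbcaaa
  28 |  25 | bccacbabcbcaaa
  29 |  35 | caaa
  30 |  21 | caabbccacbabcbcaaa
  31 |  12 | cababbbaccaabbccacbabcbcaaa
  32 |   7 | cababcababbbaccaabbccacbabcbcaaa
  33 |  27 | cacbabcbcaaa
  34 |  29 | cbabcbcaaa
  35 |   1 | cbbbbacababcababbbaccaabbccacbabcbcaaa
  36 |  33 | cbcaaa
  37 |  20 | ccaabbccacbabcbcaaa
  38 |  26 | ccacbabcbcaaa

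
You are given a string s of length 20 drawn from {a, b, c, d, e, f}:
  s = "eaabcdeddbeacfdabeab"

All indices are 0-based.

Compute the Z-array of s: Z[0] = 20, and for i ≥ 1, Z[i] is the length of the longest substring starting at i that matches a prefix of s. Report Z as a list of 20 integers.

[20, 0, 0, 0, 0, 0, 1, 0, 0, 0, 2, 0, 0, 0, 0, 0, 0, 2, 0, 0]

Z[0]=20
i=1: i≥r, start 0; Z[1]=0
i=2: i≥r, start 0; Z[2]=0
i=3: i≥r, start 0; Z[3]=0
i=4: i≥r, start 0; Z[4]=0
i=5: i≥r, start 0; Z[5]=0
i=6: i≥r, start 0; Z[6]=1 scan→box=[6,7)
i=7: i≥r, start 0; Z[7]=0
i=8: i≥r, start 0; Z[8]=0
i=9: i≥r, start 0; Z[9]=0
i=10: i≥r, start 0; Z[10]=2 scan→box=[10,12)
i=11: min(r-i=1, Z[1]=0)=0; Z[11]=0
i=12: i≥r, start 0; Z[12]=0
i=13: i≥r, start 0; Z[13]=0
i=14: i≥r, start 0; Z[14]=0
i=15: i≥r, start 0; Z[15]=0
i=16: i≥r, start 0; Z[16]=0
i=17: i≥r, start 0; Z[17]=2 scan→box=[17,19)
i=18: min(r-i=1, Z[1]=0)=0; Z[18]=0
i=19: i≥r, start 0; Z[19]=0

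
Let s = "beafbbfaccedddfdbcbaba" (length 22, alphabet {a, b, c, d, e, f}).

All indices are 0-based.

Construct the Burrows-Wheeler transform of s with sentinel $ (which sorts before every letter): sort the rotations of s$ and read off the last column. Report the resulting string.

abbfeacfd$bbacfeddbcbad

rank  rotation                 last
    0  $beafbbfaccedddfdbcbaba  a
    1  a$beafbbfaccedddfdbcbab  b
    2  aba$beafbbfaccedddfdbcb  b
    3  accedddfdbcbaba$beafbbf  f
    4  afbbfaccedddfdbcbaba$be  e
    5  ba$beafbbfaccedddfdbcba  a
    6  baba$beafbbfaccedddfdbc  c
    7  bbfaccedddfdbcbaba$beaf  f
    8  bcbaba$beafbbfaccedddfd  d
    9  beafbbfaccedddfdbcbaba$  $
   10  bfaccedddfdbcbaba$beafb  b
   11  cbaba$beafbbfaccedddfdb  b
   12  ccedddfdbcbaba$beafbbfa  a
   13  cedddfdbcbaba$beafbbfac  c
   14  dbcbaba$beafbbfaccedddf  f
   15  dddfdbcbaba$beafbbfacce  e
   16  ddfdbcbaba$beafbbfacced  d
   17  dfdbcbaba$beafbbfaccedd  d
   18  eafbbfaccedddfdbcbaba$b  b
   19  edddfdbcbaba$beafbbfacc  c
   20  faccedddfdbcbaba$beafbb  b
   21  fbbfaccedddfdbcbaba$bea  a
   22  fdbcbaba$beafbbfacceddd  d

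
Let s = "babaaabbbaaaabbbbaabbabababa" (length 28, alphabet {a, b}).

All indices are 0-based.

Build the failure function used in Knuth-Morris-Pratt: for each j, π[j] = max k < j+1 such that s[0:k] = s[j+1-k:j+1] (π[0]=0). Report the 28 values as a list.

π[0] = 0
j=1 s[j]='a': π[1]=0 (border '')
j=2 s[j]='b': π[2]=1 (border 'b')
j=3 s[j]='a': π[3]=2 (border 'ba')
j=4 s[j]='a': k: 2→0; π[4]=0 (border '')
j=5 s[j]='a': π[5]=0 (border '')
j=6 s[j]='b': π[6]=1 (border 'b')
j=7 s[j]='b': k: 1→0; π[7]=1 (border 'b')
j=8 s[j]='b': k: 1→0; π[8]=1 (border 'b')
j=9 s[j]='a': π[9]=2 (border 'ba')
j=10 s[j]='a': k: 2→0; π[10]=0 (border '')
j=11 s[j]='a': π[11]=0 (border '')
j=12 s[j]='a': π[12]=0 (border '')
j=13 s[j]='b': π[13]=1 (border 'b')
j=14 s[j]='b': k: 1→0; π[14]=1 (border 'b')
j=15 s[j]='b': k: 1→0; π[15]=1 (border 'b')
j=16 s[j]='b': k: 1→0; π[16]=1 (border 'b')
j=17 s[j]='a': π[17]=2 (border 'ba')
j=18 s[j]='a': k: 2→0; π[18]=0 (border '')
j=19 s[j]='b': π[19]=1 (border 'b')
j=20 s[j]='b': k: 1→0; π[20]=1 (border 'b')
j=21 s[j]='a': π[21]=2 (border 'ba')
j=22 s[j]='b': π[22]=3 (border 'bab')
j=23 s[j]='a': π[23]=4 (border 'baba')
j=24 s[j]='b': k: 4→2; π[24]=3 (border 'bab')
j=25 s[j]='a': π[25]=4 (border 'baba')
j=26 s[j]='b': k: 4→2; π[26]=3 (border 'bab')
j=27 s[j]='a': π[27]=4 (border 'baba')

[0, 0, 1, 2, 0, 0, 1, 1, 1, 2, 0, 0, 0, 1, 1, 1, 1, 2, 0, 1, 1, 2, 3, 4, 3, 4, 3, 4]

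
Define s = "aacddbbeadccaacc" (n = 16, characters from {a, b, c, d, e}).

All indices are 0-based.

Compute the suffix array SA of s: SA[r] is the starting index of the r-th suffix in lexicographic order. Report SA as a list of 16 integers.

[12, 0, 13, 1, 8, 5, 6, 15, 11, 14, 10, 2, 4, 9, 3, 7]

sorted suffixes:
  #0 SA[0]=12  'aacc'
  #1 SA[1]=0  'aacddbbeadccaacc'
  #2 SA[2]=13  'acc'
  #3 SA[3]=1  'acddbbeadccaacc'
  #4 SA[4]=8  'adccaacc'
  #5 SA[5]=5  'bbeadccaacc'
  #6 SA[6]=6  'beadccaacc'
  #7 SA[7]=15  'c'
  #8 SA[8]=11  'caacc'
  #9 SA[9]=14  'cc'
  #10 SA[10]=10  'ccaacc'
  #11 SA[11]=2  'cddbbeadccaacc'
  #12 SA[12]=4  'dbbeadccaacc'
  #13 SA[13]=9  'dccaacc'
  #14 SA[14]=3  'ddbbeadccaacc'
  #15 SA[15]=7  'eadccaacc'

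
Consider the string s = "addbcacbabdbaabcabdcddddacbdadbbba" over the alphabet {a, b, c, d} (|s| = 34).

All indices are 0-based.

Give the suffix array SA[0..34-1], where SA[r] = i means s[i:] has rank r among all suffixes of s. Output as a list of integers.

sorted suffixes:
  #0 SA[0]=33  'a'
  #1 SA[1]=12  'aabcabdcddddacbdadbbba'
  #2 SA[2]=13  'abcabdcddddacbdadbbba'
  #3 SA[3]=8  'abdbaabcabdcddddacbdadbbba'
  #4 SA[4]=16  'abdcddddacbdadbbba'
  #5 SA[5]=5  'acbabdbaabcabdcddddacbdadbbba'
  #6 SA[6]=24  'acbdadbbba'
  #7 SA[7]=28  'adbbba'
  #8 SA[8]=0  'addbcacbabdbaabcabdcddddacbdadbbba'
  #9 SA[9]=32  'ba'
  #10 SA[10]=11  'baabcabdcddddacbdadbbba'
  #11 SA[11]=7  'babdbaabcabdcddddacbdadbbba'
  #12 SA[12]=31  'bba'
  #13 SA[13]=30  'bbba'
  #14 SA[14]=14  'bcabdcddddacbdadbbba'
  #15 SA[15]=3  'bcacbabdbaabcabdcddddacbdadbbba'
  #16 SA[16]=26  'bdadbbba'
  #17 SA[17]=9  'bdbaabcabdcddddacbdadbbba'
  #18 SA[18]=17  'bdcddddacbdadbbba'
  #19 SA[19]=15  'cabdcddddacbdadbbba'
  #20 SA[20]=4  'cacbabdbaabcabdcddddacbdadbbba'
  #21 SA[21]=6  'cbabdbaabcabdcddddacbdadbbba'
  #22 SA[22]=25  'cbdadbbba'
  #23 SA[23]=19  'cddddacbdadbbba'
  #24 SA[24]=23  'dacbdadbbba'
  #25 SA[25]=27  'dadbbba'
  #26 SA[26]=10  'dbaabcabdcddddacbdadbbba'
  #27 SA[27]=29  'dbbba'
  #28 SA[28]=2  'dbcacbabdbaabcabdcddddacbdadbbba'
  #29 SA[29]=18  'dcddddacbdadbbba'
  #30 SA[30]=22  'ddacbdadbbba'
  #31 SA[31]=1  'ddbcacbabdbaabcabdcddddacbdadbbba'
  #32 SA[32]=21  'dddacbdadbbba'
  #33 SA[33]=20  'ddddacbdadbbba'

[33, 12, 13, 8, 16, 5, 24, 28, 0, 32, 11, 7, 31, 30, 14, 3, 26, 9, 17, 15, 4, 6, 25, 19, 23, 27, 10, 29, 2, 18, 22, 1, 21, 20]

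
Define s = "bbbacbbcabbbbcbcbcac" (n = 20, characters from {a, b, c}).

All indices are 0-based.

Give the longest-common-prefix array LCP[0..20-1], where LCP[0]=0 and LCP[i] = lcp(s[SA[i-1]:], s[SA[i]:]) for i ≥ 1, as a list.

sorted suffixes:
  #0 SA[0]=8  'abbbbcbcbcac'
  #1 SA[1]=18  'ac'
  #2 SA[2]=3  'acbbcabbbbcbcbcac'
  #3 SA[3]=2  'bacbbcabbbbcbcbcac'
  #4 SA[4]=1  'bbacbbcabbbbcbcbcac'
  #5 SA[5]=0  'bbbacbbcabbbbcbcbcac'
  #6 SA[6]=9  'bbbbcbcbcac'
  #7 SA[7]=10  'bbbcbcbcac'
  #8 SA[8]=5  'bbcabbbbcbcbcac'
  #9 SA[9]=11  'bbcbcbcac'
  #10 SA[10]=6  'bcabbbbcbcbcac'
  #11 SA[11]=16  'bcac'
  #12 SA[12]=14  'bcbcac'
  #13 SA[13]=12  'bcbcbcac'
  #14 SA[14]=19  'c'
  #15 SA[15]=7  'cabbbbcbcbcac'
  #16 SA[16]=17  'cac'
  #17 SA[17]=4  'cbbcabbbbcbcbcac'
  #18 SA[18]=15  'cbcac'
  #19 SA[19]=13  'cbcbcac'

SA = [8, 18, 3, 2, 1, 0, 9, 10, 5, 11, 6, 16, 14, 12, 19, 7, 17, 4, 15, 13]
i: (SA[i-1],SA[i]) lcp shared
  1: (8,18) 1 'a'
  2: (18,3) 2 'ac'
  3: (3,2) 0 ''
  4: (2,1) 1 'b'
  5: (1,0) 2 'bb'
  6: (0,9) 3 'bbb'
  7: (9,10) 3 'bbb'
  8: (10,5) 2 'bb'
  9: (5,11) 3 'bbc'
  10: (11,6) 1 'b'
  11: (6,16) 3 'bca'
  12: (16,14) 2 'bc'
  13: (14,12) 4 'bcbc'
  14: (12,19) 0 ''
  15: (19,7) 1 'c'
  16: (7,17) 2 'ca'
  17: (17,4) 1 'c'
  18: (4,15) 2 'cb'
  19: (15,13) 3 'cbc'

[0, 1, 2, 0, 1, 2, 3, 3, 2, 3, 1, 3, 2, 4, 0, 1, 2, 1, 2, 3]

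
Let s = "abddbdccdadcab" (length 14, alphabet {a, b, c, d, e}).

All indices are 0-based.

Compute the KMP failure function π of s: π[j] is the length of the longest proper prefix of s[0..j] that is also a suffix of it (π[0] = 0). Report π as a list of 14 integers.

π[0] = 0
j=1 s[j]='b': π[1]=0 (border '')
j=2 s[j]='d': π[2]=0 (border '')
j=3 s[j]='d': π[3]=0 (border '')
j=4 s[j]='b': π[4]=0 (border '')
j=5 s[j]='d': π[5]=0 (border '')
j=6 s[j]='c': π[6]=0 (border '')
j=7 s[j]='c': π[7]=0 (border '')
j=8 s[j]='d': π[8]=0 (border '')
j=9 s[j]='a': π[9]=1 (border 'a')
j=10 s[j]='d': k: 1→0; π[10]=0 (border '')
j=11 s[j]='c': π[11]=0 (border '')
j=12 s[j]='a': π[12]=1 (border 'a')
j=13 s[j]='b': π[13]=2 (border 'ab')

[0, 0, 0, 0, 0, 0, 0, 0, 0, 1, 0, 0, 1, 2]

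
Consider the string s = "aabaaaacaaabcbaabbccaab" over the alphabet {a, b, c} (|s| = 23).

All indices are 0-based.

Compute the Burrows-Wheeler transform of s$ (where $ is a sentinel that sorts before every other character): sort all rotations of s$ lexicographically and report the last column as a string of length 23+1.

rank  rotation                  last
    0  $aabaaaacaaabcbaabbccaab  b
    1  aaaacaaabcbaabbccaab$aab  b
    2  aaabcbaabbccaab$aabaaaac  c
    3  aaacaaabcbaabbccaab$aaba  a
    4  aab$aabaaaacaaabcbaabbcc  c
    5  aabaaaacaaabcbaabbccaab$  $
    6  aabbccaab$aabaaaacaaabcb  b
    7  aabcbaabbccaab$aabaaaaca  a
    8  aacaaabcbaabbccaab$aabaa  a
    9  ab$aabaaaacaaabcbaabbcca  a
   10  abaaaacaaabcbaabbccaab$a  a
   11  abbccaab$aabaaaacaaabcba  a
   12  abcbaabbccaab$aabaaaacaa  a
   13  acaaabcbaabbccaab$aabaaa  a
   14  b$aabaaaacaaabcbaabbccaa  a
   15  baaaacaaabcbaabbccaab$aa  a
   16  baabbccaab$aabaaaacaaabc  c
   17  bbccaab$aabaaaacaaabcbaa  a
   18  bcbaabbccaab$aabaaaacaaa  a
   19  bccaab$aabaaaacaaabcbaab  b
   20  caaabcbaabbccaab$aabaaaa  a
   21  caab$aabaaaacaaabcbaabbc  c
   22  cbaabbccaab$aabaaaacaaab  b
   23  ccaab$aabaaaacaaabcbaabb  b

bbcac$baaaaaaaaacaabacbb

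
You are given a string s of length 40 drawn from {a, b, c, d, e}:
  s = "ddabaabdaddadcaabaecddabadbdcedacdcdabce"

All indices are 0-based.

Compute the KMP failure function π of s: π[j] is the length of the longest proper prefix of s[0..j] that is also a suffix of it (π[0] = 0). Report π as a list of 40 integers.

π[0] = 0
j=1 s[j]='d': π[1]=1 (border 'd')
j=2 s[j]='a': k: 1→0; π[2]=0 (border '')
j=3 s[j]='b': π[3]=0 (border '')
j=4 s[j]='a': π[4]=0 (border '')
j=5 s[j]='a': π[5]=0 (border '')
j=6 s[j]='b': π[6]=0 (border '')
j=7 s[j]='d': π[7]=1 (border 'd')
j=8 s[j]='a': k: 1→0; π[8]=0 (border '')
j=9 s[j]='d': π[9]=1 (border 'd')
j=10 s[j]='d': π[10]=2 (border 'dd')
j=11 s[j]='a': π[11]=3 (border 'dda')
j=12 s[j]='d': k: 3→0; π[12]=1 (border 'd')
j=13 s[j]='c': k: 1→0; π[13]=0 (border '')
j=14 s[j]='a': π[14]=0 (border '')
j=15 s[j]='a': π[15]=0 (border '')
j=16 s[j]='b': π[16]=0 (border '')
j=17 s[j]='a': π[17]=0 (border '')
j=18 s[j]='e': π[18]=0 (border '')
j=19 s[j]='c': π[19]=0 (border '')
j=20 s[j]='d': π[20]=1 (border 'd')
j=21 s[j]='d': π[21]=2 (border 'dd')
j=22 s[j]='a': π[22]=3 (border 'dda')
j=23 s[j]='b': π[23]=4 (border 'ddab')
j=24 s[j]='a': π[24]=5 (border 'ddaba')
j=25 s[j]='d': k: 5→0; π[25]=1 (border 'd')
j=26 s[j]='b': k: 1→0; π[26]=0 (border '')
j=27 s[j]='d': π[27]=1 (border 'd')
j=28 s[j]='c': k: 1→0; π[28]=0 (border '')
j=29 s[j]='e': π[29]=0 (border '')
j=30 s[j]='d': π[30]=1 (border 'd')
j=31 s[j]='a': k: 1→0; π[31]=0 (border '')
j=32 s[j]='c': π[32]=0 (border '')
j=33 s[j]='d': π[33]=1 (border 'd')
j=34 s[j]='c': k: 1→0; π[34]=0 (border '')
j=35 s[j]='d': π[35]=1 (border 'd')
j=36 s[j]='a': k: 1→0; π[36]=0 (border '')
j=37 s[j]='b': π[37]=0 (border '')
j=38 s[j]='c': π[38]=0 (border '')
j=39 s[j]='e': π[39]=0 (border '')

[0, 1, 0, 0, 0, 0, 0, 1, 0, 1, 2, 3, 1, 0, 0, 0, 0, 0, 0, 0, 1, 2, 3, 4, 5, 1, 0, 1, 0, 0, 1, 0, 0, 1, 0, 1, 0, 0, 0, 0]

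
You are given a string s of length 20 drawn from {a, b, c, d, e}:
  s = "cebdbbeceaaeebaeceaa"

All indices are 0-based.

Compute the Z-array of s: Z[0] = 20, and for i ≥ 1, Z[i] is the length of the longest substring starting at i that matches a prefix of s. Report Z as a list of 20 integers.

[20, 0, 0, 0, 0, 0, 0, 2, 0, 0, 0, 0, 0, 0, 0, 0, 2, 0, 0, 0]

Z[0]=20
i=1: i≥r, start 0; Z[1]=0
i=2: i≥r, start 0; Z[2]=0
i=3: i≥r, start 0; Z[3]=0
i=4: i≥r, start 0; Z[4]=0
i=5: i≥r, start 0; Z[5]=0
i=6: i≥r, start 0; Z[6]=0
i=7: i≥r, start 0; Z[7]=2 scan→box=[7,9)
i=8: min(r-i=1, Z[1]=0)=0; Z[8]=0
i=9: i≥r, start 0; Z[9]=0
i=10: i≥r, start 0; Z[10]=0
i=11: i≥r, start 0; Z[11]=0
i=12: i≥r, start 0; Z[12]=0
i=13: i≥r, start 0; Z[13]=0
i=14: i≥r, start 0; Z[14]=0
i=15: i≥r, start 0; Z[15]=0
i=16: i≥r, start 0; Z[16]=2 scan→box=[16,18)
i=17: min(r-i=1, Z[1]=0)=0; Z[17]=0
i=18: i≥r, start 0; Z[18]=0
i=19: i≥r, start 0; Z[19]=0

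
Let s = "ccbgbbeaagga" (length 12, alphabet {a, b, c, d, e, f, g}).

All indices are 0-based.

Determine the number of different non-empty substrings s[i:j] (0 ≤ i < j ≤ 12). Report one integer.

sorted suffixes:
  #0 SA[0]=11  'a'
  #1 SA[1]=7  'aagga'
  #2 SA[2]=8  'agga'
  #3 SA[3]=4  'bbeaagga'
  #4 SA[4]=5  'beaagga'
  #5 SA[5]=2  'bgbbeaagga'
  #6 SA[6]=1  'cbgbbeaagga'
  #7 SA[7]=0  'ccbgbbeaagga'
  #8 SA[8]=6  'eaagga'
  #9 SA[9]=10  'ga'
  #10 SA[10]=3  'gbbeaagga'
  #11 SA[11]=9  'gga'

SA = [11, 7, 8, 4, 5, 2, 1, 0, 6, 10, 3, 9]
rank  pair      lcp
   1  s[11:],s[7:]  1  'a'
   2  s[7:],s[8:]  1  'a'
   3  s[8:],s[4:]  0  ''
   4  s[4:],s[5:]  1  'b'
   5  s[5:],s[2:]  1  'b'
   6  s[2:],s[1:]  0  ''
   7  s[1:],s[0:]  1  'c'
   8  s[0:],s[6:]  0  ''
   9  s[6:],s[10:]  0  ''
  10  s[10:],s[3:]  1  'g'
  11  s[3:],s[9:]  1  'g'

n(n+1)/2 = 12·13/2 = 78
Σ LCP = 0 + 1 + 1 + 0 + 1 + 1 + 0 + 1 + 0 + 0 + 1 + 1 = 7
distinct = 78 − 7 = 71

71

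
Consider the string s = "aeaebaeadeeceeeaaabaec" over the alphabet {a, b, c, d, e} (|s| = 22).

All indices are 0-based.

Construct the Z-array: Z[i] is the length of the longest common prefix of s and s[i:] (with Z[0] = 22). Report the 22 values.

[22, 0, 2, 0, 0, 3, 0, 1, 0, 0, 0, 0, 0, 0, 0, 1, 1, 1, 0, 2, 0, 0]

Z[0]=22
i=1: fresh scan; Z[1]=0
i=2: fresh scan; Z[2]=2 scan→box=[2,4)
i=3: min(r-i=1, Z[1]=0)=0; Z[3]=0
i=4: fresh scan; Z[4]=0
i=5: fresh scan; Z[5]=3 scan→box=[5,8)
i=6: min(r-i=2, Z[1]=0)=0; Z[6]=0
i=7: min(r-i=1, Z[2]=2)=1; Z[7]=1
i=8: fresh scan; Z[8]=0
i=9: fresh scan; Z[9]=0
i=10: fresh scan; Z[10]=0
i=11: fresh scan; Z[11]=0
i=12: fresh scan; Z[12]=0
i=13: fresh scan; Z[13]=0
i=14: fresh scan; Z[14]=0
i=15: fresh scan; Z[15]=1 scan→box=[15,16)
i=16: fresh scan; Z[16]=1 scan→box=[16,17)
i=17: fresh scan; Z[17]=1 scan→box=[17,18)
i=18: fresh scan; Z[18]=0
i=19: fresh scan; Z[19]=2 scan→box=[19,21)
i=20: min(r-i=1, Z[1]=0)=0; Z[20]=0
i=21: fresh scan; Z[21]=0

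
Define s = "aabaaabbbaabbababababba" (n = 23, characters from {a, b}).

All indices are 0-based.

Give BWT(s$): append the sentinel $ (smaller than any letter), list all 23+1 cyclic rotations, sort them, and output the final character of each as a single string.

abb$baabbbbaababbaaaabaa

rank  rotation                  last
    0  $aabaaabbbaabbababababba  a
    1  a$aabaaabbbaabbababababb  b
    2  aaabbbaabbababababba$aab  b
    3  aabaaabbbaabbababababba$  $
    4  aabbababababba$aabaaabbb  b
    5  aabbbaabbababababba$aaba  a
    6  abaaabbbaabbababababba$a  a
    7  ababababba$aabaaabbbaabb  b
    8  abababba$aabaaabbbaabbab  b
    9  ababba$aabaaabbbaabbabab  b
   10  abba$aabaaabbbaabbababab  b
   11  abbababababba$aabaaabbba  a
   12  abbbaabbababababba$aabaa  a
   13  ba$aabaaabbbaabbabababab  b
   14  baaabbbaabbababababba$aa  a
   15  baabbababababba$aabaaabb  b
   16  bababababba$aabaaabbbaab  b
   17  babababba$aabaaabbbaabba  a
   18  bababba$aabaaabbbaabbaba  a
   19  babba$aabaaabbbaabbababa  a
   20  bba$aabaaabbbaabbabababa  a
   21  bbaabbababababba$aabaaab  b
   22  bbababababba$aabaaabbbaa  a
   23  bbbaabbababababba$aabaaa  a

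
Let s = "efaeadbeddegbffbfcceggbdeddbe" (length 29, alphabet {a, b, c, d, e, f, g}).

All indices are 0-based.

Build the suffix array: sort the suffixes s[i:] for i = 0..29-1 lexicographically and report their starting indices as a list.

[4, 2, 22, 27, 6, 15, 12, 17, 18, 26, 5, 25, 8, 23, 9, 28, 3, 24, 7, 0, 10, 19, 1, 14, 16, 13, 21, 11, 20]

rank→(start, suffix):
  0 → (4, 'adbeddegbffbfcceggbdeddbe')
  1 → (2, 'aeadbeddegbffbfcceggbdeddbe')
  2 → (22, 'bdeddbe')
  3 → (27, 'be')
  4 → (6, 'beddegbffbfcceggbdeddbe')
  5 → (15, 'bfcceggbdeddbe')
  6 → (12, 'bffbfcceggbdeddbe')
  7 → (17, 'cceggbdeddbe')
  8 → (18, 'ceggbdeddbe')
  9 → (26, 'dbe')
  10 → (5, 'dbeddegbffbfcceggbdeddbe')
  11 → (25, 'ddbe')
  12 → (8, 'ddegbffbfcceggbdeddbe')
  13 → (23, 'deddbe')
  14 → (9, 'degbffbfcceggbdeddbe')
  15 → (28, 'e')
  16 → (3, 'eadbeddegbffbfcceggbdeddbe')
  17 → (24, 'eddbe')
  18 → (7, 'eddegbffbfcceggbdeddbe')
  19 → (0, 'efaeadbeddegbffbfcceggbdeddbe')
  20 → (10, 'egbffbfcceggbdeddbe')
  21 → (19, 'eggbdeddbe')
  22 → (1, 'faeadbeddegbffbfcceggbdeddbe')
  23 → (14, 'fbfcceggbdeddbe')
  24 → (16, 'fcceggbdeddbe')
  25 → (13, 'ffbfcceggbdeddbe')
  26 → (21, 'gbdeddbe')
  27 → (11, 'gbffbfcceggbdeddbe')
  28 → (20, 'ggbdeddbe')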